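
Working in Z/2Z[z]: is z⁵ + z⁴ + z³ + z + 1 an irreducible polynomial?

Yes

Write h(z) = z⁵ + z⁴ + z³ + z + 1.
Check for roots in Z/2Z: h(0) = 1; h(1) = 1.
No roots, so no linear factors.
Monic irreducibles of degree 2 over GF(2): z² + z + 1.
None of them divide h (all give nonzero remainder).
No irreducible factor of degree ≤ 2 exists, so h is irreducible over GF(2).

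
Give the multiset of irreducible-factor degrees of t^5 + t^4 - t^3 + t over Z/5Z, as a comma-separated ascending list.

Write g(t) = t^5 + t^4 - t^3 + t.
Roots in Z/5Z: g(0) = 0 → root; g(1) = 2; g(2) = 2; g(3) = 0 → root; g(4) = 0 → root.
Linear factors from roots: (t), (t + 2), (t + 1).
Complete factorization: g(t) = (t)·(t + 1)·(t + 2)·(t^2 - 2t - 2).
Factor degrees with multiplicity: 1 + 1 + 1 + 2 = 5.

1, 1, 1, 2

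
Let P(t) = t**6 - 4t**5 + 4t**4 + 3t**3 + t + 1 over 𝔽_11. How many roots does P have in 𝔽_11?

3

Evaluate at each of the 11 elements of 𝔽_11:
P(0) = 1; P(1) = 6; P(2) = 5; P(3) = 1; P(4) = 0 → root; P(5) = 0 → root; P(6) = 7; P(7) = 1; P(8) = 6; P(9) = 0 → root; P(10) = 6.
Roots: {4, 5, 9}.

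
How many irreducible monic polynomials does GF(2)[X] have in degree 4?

3

By the necklace-counting formula, N_2(4) = (1/4) Σ_{d|4} μ(4/d)·2^d.
Divisors of 4: 1, 2, 4; μ(4/d) for each: 0, -1, 1.
Σ = − 2^2 + 2^4 = 12.
N = 12/4 = 3.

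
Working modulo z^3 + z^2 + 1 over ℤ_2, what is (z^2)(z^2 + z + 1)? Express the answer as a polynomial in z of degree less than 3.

z^2 + z

Multiply in ℤ_2[z]: (z^2)·(z^2 + z + 1) = z^4 + z^3 + z^2.
Reduce using z^3 ≡ z^2 + 1 (mod z^3 + z^2 + 1).
Reduced: z^2 + z.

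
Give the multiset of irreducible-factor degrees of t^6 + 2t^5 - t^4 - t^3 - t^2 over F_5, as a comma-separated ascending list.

1, 1, 1, 1, 2

Write h(t) = t^6 + 2t^5 - t^4 - t^3 - t^2.
Roots in F_5: h(0) = 0 → root; h(1) = 0 → root; h(2) = 0 → root; h(3) = 3; h(4) = 3.
Linear factors from roots: (t), (t - 1), (t - 2).
Complete factorization: h(t) = (t - 2)·(t - 1)·(t)^2·(t^2 + 2).
Factor degrees with multiplicity: 1 + 1 + 1 + 1 + 2 = 6.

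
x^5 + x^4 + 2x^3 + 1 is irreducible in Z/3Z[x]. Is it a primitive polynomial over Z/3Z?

Yes

Write f(x) = x^5 + x^4 + 2x^3 + 1.
|GF(3^5)^×| = 3^5 − 1 = 242. Prime factorization: 242 = 2·11^2.
f is primitive ⇔ x has order 242 in GF(3)[x]/(f), i.e. x^(242/q) ≠ 1 for each prime q | 242.
x^(121) mod f = 2.
x^(22) mod f = x^4 + x^2 + 2x + 2.
None equal 1, so x has full order 242; f is primitive.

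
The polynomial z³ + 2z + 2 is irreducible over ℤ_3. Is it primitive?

Write f(z) = z³ + 2z + 2.
|GF(3^3)^×| = 3^3 − 1 = 26. Prime factorization: 26 = 2·13.
f is primitive ⇔ z has order 26 in GF(3)[z]/(f), i.e. z^(26/q) ≠ 1 for each prime q | 26.
z^(13) mod f = 1
z^(2) mod f = z².
Since z^(13) = 1, the order of z divides 13 < 26; not primitive.

No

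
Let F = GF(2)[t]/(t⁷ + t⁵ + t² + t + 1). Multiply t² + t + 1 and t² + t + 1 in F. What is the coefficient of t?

Multiply in GF(2)[t]: (t² + t + 1)·(t² + t + 1) = t⁴ + t² + 1.
Reduced: t⁴ + t² + 1.

0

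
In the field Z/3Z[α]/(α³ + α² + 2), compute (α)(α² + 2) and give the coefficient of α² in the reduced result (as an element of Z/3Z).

2

Multiply in Z/3Z[α]: (α)·(α² + 2) = α³ + 2α.
Reduce using α³ ≡ 2α² + 1 (mod α³ + α² + 2).
Reduced: 2α² + 2α + 1.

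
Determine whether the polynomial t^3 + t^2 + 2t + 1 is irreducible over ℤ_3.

Yes

Write m(t) = t^3 + t^2 + 2t + 1.
Check for roots in ℤ_3: m(0) = 1; m(1) = 2; m(2) = 2.
No roots. A degree-3 polynomial over a field with no linear factor is irreducible.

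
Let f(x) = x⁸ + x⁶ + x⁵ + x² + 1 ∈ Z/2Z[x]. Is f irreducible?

Yes

Check for roots in Z/2Z: f(0) = 1; f(1) = 1.
No roots, so no linear factors.
Monic irreducibles of degree 2 over GF(2): x² + x + 1.
None of them divide f (all give nonzero remainder).
Monic irreducibles of degree 3 over GF(2): x³ + x + 1, x³ + x² + 1.
None of them divide f (all give nonzero remainder).
Monic irreducibles of degree 4 over GF(2): x⁴ + x + 1, x⁴ + x³ + 1, x⁴ + x³ + x² + x + 1.
None of them divide f (all give nonzero remainder).
No irreducible factor of degree ≤ 4 exists, so f is irreducible over GF(2).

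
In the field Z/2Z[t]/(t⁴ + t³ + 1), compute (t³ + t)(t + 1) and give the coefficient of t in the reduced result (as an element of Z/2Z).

Multiply in Z/2Z[t]: (t³ + t)·(t + 1) = t⁴ + t³ + t² + t.
Reduce using t⁴ ≡ t³ + 1 (mod t⁴ + t³ + 1).
Reduced: t² + t + 1.

1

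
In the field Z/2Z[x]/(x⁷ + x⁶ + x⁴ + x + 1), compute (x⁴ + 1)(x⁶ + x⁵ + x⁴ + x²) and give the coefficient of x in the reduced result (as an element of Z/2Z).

1

Multiply in Z/2Z[x]: (x⁴ + 1)·(x⁶ + x⁵ + x⁴ + x²) = x¹⁰ + x⁹ + x⁸ + x⁵ + x⁴ + x².
Reduce using x⁷ ≡ x⁶ + x⁴ + x + 1 (mod x⁷ + x⁶ + x⁴ + x + 1).
Reduced: x³ + x.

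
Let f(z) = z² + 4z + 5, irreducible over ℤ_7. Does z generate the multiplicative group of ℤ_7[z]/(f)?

|GF(7^2)^×| = 7^2 − 1 = 48. Prime factorization: 48 = 2^4·3.
f is primitive ⇔ z has order 48 in GF(7)[z]/(f), i.e. z^(48/q) ≠ 1 for each prime q | 48.
z^(24) mod f = 6.
z^(16) mod f = 4.
None equal 1, so z has full order 48; f is primitive.

Yes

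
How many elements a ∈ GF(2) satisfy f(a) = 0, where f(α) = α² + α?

2

Evaluate at each of the 2 elements of GF(2):
f(0) = 0 → root; f(1) = 0 → root.
Roots: {0, 1}.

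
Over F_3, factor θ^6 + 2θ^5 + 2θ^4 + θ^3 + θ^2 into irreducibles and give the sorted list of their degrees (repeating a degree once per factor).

1, 1, 2, 2

Write h(θ) = θ^6 + 2θ^5 + 2θ^4 + θ^3 + θ^2.
Roots in F_3: h(0) = 0 → root; h(1) = 1; h(2) = 1.
Linear factors from roots: (θ).
Complete factorization: h(θ) = (θ)^2·(θ^2 + θ + 2)^2.
Factor degrees with multiplicity: 1 + 1 + 2 + 2 = 6.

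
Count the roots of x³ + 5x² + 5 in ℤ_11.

Write h(x) = x³ + 5x² + 5.
Evaluate at each of the 11 elements of ℤ_11:
h(0) = 5; h(1) = 0 → root; h(2) = 0 → root; h(3) = 0 → root; h(4) = 6; h(5) = 2; h(6) = 5; h(7) = 10; h(8) = 1; h(9) = 6; h(10) = 9.
Roots: {1, 2, 3}.

3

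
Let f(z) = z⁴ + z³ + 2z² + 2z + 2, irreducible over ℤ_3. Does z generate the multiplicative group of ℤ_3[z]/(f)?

|GF(3^4)^×| = 3^4 − 1 = 80. Prime factorization: 80 = 2^4·5.
f is primitive ⇔ z has order 80 in GF(3)[z]/(f), i.e. z^(80/q) ≠ 1 for each prime q | 80.
z^(40) mod f = 2.
z^(16) mod f = z² + z.
None equal 1, so z has full order 80; f is primitive.

Yes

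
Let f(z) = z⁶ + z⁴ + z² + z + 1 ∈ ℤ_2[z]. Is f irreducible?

Check for roots in ℤ_2: f(0) = 1; f(1) = 1.
No roots, so no linear factors.
Monic irreducibles of degree 2 over GF(2): z² + z + 1.
None of them divide f (all give nonzero remainder).
Monic irreducibles of degree 3 over GF(2): z³ + z + 1, z³ + z² + 1.
None of them divide f (all give nonzero remainder).
No irreducible factor of degree ≤ 3 exists, so f is irreducible over GF(2).

Yes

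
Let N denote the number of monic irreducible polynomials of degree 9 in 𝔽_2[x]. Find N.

56

By the necklace-counting formula, N_2(9) = (1/9) Σ_{d|9} μ(9/d)·2^d.
Divisors of 9: 1, 3, 9; μ(9/d) for each: 0, -1, 1.
Σ = − 2^3 + 2^9 = 504.
N = 504/9 = 56.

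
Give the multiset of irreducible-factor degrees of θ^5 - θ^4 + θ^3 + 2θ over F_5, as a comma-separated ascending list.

1, 1, 1, 2

Write g(θ) = θ^5 - θ^4 + θ^3 + 2θ.
Roots in F_5: g(0) = 0 → root; g(1) = 3; g(2) = 3; g(3) = 0 → root; g(4) = 0 → root.
Linear factors from roots: (θ), (θ + 2), (θ + 1).
Complete factorization: g(θ) = (θ)·(θ + 1)·(θ + 2)·(θ^2 + θ + 1).
Factor degrees with multiplicity: 1 + 1 + 1 + 2 = 5.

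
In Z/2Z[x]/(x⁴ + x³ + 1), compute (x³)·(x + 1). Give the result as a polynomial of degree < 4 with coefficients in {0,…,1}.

1

Multiply in Z/2Z[x]: (x³)·(x + 1) = x⁴ + x³.
Reduce using x⁴ ≡ x³ + 1 (mod x⁴ + x³ + 1).
Reduced: 1.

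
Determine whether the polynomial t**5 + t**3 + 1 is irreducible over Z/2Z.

Yes

Write f(t) = t**5 + t**3 + 1.
Check for roots in Z/2Z: f(0) = 1; f(1) = 1.
No roots, so no linear factors.
Monic irreducibles of degree 2 over GF(2): t**2 + t + 1.
None of them divide f (all give nonzero remainder).
No irreducible factor of degree ≤ 2 exists, so f is irreducible over GF(2).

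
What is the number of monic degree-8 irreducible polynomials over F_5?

48750

Gauss's count: N_{5}(8) = (1/8) Σ_{d|8} μ(8/d)·5^d.
Divisors of 8: 1, 2, 4, 8; μ(8/d) for each: 0, 0, -1, 1.
Σ = − 5^4 + 5^8 = 390000.
N = 390000/8 = 48750.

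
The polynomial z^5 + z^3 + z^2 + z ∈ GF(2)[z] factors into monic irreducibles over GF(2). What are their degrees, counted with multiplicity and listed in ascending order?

Write h(z) = z^5 + z^3 + z^2 + z.
Roots in GF(2): h(0) = 0 → root; h(1) = 0 → root.
Linear factors from roots: (z), (z + 1).
Complete factorization: h(z) = (z)·(z + 1)·(z^3 + z^2 + 1).
Factor degrees with multiplicity: 1 + 1 + 3 = 5.

1, 1, 3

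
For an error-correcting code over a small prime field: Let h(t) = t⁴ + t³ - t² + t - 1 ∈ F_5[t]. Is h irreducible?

Yes

Check for roots in F_5: h(0) = 4; h(1) = 1; h(2) = 1; h(3) = 1; h(4) = 2.
No roots, so no linear factors.
Degree-2 irreducible divisors: test the 10 monic irreducibles of degree 2 over GF(5).
None of them divide h (all give nonzero remainder).
No irreducible factor of degree ≤ 2 exists, so h is irreducible over GF(5).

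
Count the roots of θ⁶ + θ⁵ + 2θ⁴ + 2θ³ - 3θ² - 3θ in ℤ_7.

5

Write g(θ) = θ⁶ + θ⁵ + 2θ⁴ + 2θ³ - 3θ² - 3θ.
Evaluate at each of the 7 elements of ℤ_7:
g(0) = 0 → root; g(1) = 0 → root; g(2) = 0 → root; g(3) = 4; g(4) = 2; g(5) = 0 → root; g(6) = 0 → root.
Roots: {0, 1, 2, 5, 6}.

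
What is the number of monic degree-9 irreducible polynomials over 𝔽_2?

By the necklace-counting formula, N_2(9) = (1/9) Σ_{d|9} μ(9/d)·2^d.
Divisors of 9: 1, 3, 9; μ(9/d) for each: 0, -1, 1.
Σ = − 2^3 + 2^9 = 504.
N = 504/9 = 56.

56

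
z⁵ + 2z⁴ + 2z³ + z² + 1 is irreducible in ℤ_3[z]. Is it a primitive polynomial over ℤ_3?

Yes

Write f(z) = z⁵ + 2z⁴ + 2z³ + z² + 1.
|GF(3^5)^×| = 3^5 − 1 = 242. Prime factorization: 242 = 2·11^2.
f is primitive ⇔ z has order 242 in GF(3)[z]/(f), i.e. z^(242/q) ≠ 1 for each prime q | 242.
z^(121) mod f = 2.
z^(22) mod f = z⁴ + z³ + z² + 1.
None equal 1, so z has full order 242; f is primitive.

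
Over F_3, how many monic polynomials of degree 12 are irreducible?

44220

By the necklace-counting formula, N_3(12) = (1/12) Σ_{d|12} μ(12/d)·3^d.
Divisors of 12: 1, 2, 3, 4, 6, 12; μ(12/d) for each: 0, 1, 0, -1, -1, 1.
Σ = 3^2 − 3^4 − 3^6 + 3^12 = 530640.
N = 530640/12 = 44220.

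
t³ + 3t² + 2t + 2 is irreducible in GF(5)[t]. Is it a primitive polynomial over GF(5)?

Write f(t) = t³ + 3t² + 2t + 2.
|GF(5^3)^×| = 5^3 − 1 = 124. Prime factorization: 124 = 2^2·31.
f is primitive ⇔ t has order 124 in GF(5)[t]/(f), i.e. t^(124/q) ≠ 1 for each prime q | 124.
t^(62) mod f = 4.
t^(4) mod f = 2t² + 4t + 1.
None equal 1, so t has full order 124; f is primitive.

Yes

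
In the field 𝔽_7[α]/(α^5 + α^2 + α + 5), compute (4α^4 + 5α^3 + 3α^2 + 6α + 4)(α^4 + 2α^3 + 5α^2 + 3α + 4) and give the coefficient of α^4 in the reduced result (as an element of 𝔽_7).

3

Multiply in 𝔽_7[α]: (4α^4 + 5α^3 + 3α^2 + 6α + 4)·(α^4 + 2α^3 + 5α^2 + 3α + 4) = 4α^8 + 6α^7 + 5α^6 + 6α^4 + 4α^3 + α^2 + α + 2.
Reduce using α^5 ≡ 6α^2 + 6α + 2 (mod α^5 + α^2 + α + 5).
Reduced: 3α^4 + α^3 + 5α^2 + α + 1.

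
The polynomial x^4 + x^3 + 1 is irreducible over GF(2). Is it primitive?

Yes

Write f(x) = x^4 + x^3 + 1.
|GF(2^4)^×| = 2^4 − 1 = 15. Prime factorization: 15 = 3·5.
f is primitive ⇔ x has order 15 in GF(2)[x]/(f), i.e. x^(15/q) ≠ 1 for each prime q | 15.
x^(5) mod f = x^3 + x + 1.
x^(3) mod f = x^3.
None equal 1, so x has full order 15; f is primitive.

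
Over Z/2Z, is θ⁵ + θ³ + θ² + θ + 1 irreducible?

Yes

Write f(θ) = θ⁵ + θ³ + θ² + θ + 1.
Check for roots in Z/2Z: f(0) = 1; f(1) = 1.
No roots, so no linear factors.
Monic irreducibles of degree 2 over GF(2): θ² + θ + 1.
None of them divide f (all give nonzero remainder).
No irreducible factor of degree ≤ 2 exists, so f is irreducible over GF(2).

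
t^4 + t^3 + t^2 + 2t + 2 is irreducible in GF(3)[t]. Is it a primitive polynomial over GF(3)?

Yes

Write f(t) = t^4 + t^3 + t^2 + 2t + 2.
|GF(3^4)^×| = 3^4 − 1 = 80. Prime factorization: 80 = 2^4·5.
f is primitive ⇔ t has order 80 in GF(3)[t]/(f), i.e. t^(80/q) ≠ 1 for each prime q | 80.
t^(40) mod f = 2.
t^(16) mod f = 2t^3 + 1.
None equal 1, so t has full order 80; f is primitive.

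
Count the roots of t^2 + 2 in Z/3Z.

Write h(t) = t^2 + 2.
Evaluate at each of the 3 elements of Z/3Z:
h(0) = 2; h(1) = 0 → root; h(2) = 0 → root.
Roots: {1, 2}.

2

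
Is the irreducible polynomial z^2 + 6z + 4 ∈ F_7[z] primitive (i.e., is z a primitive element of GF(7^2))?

No

Write f(z) = z^2 + 6z + 4.
|GF(7^2)^×| = 7^2 − 1 = 48. Prime factorization: 48 = 2^4·3.
f is primitive ⇔ z has order 48 in GF(7)[z]/(f), i.e. z^(48/q) ≠ 1 for each prime q | 48.
z^(24) mod f = 1
z^(16) mod f = 2.
Since z^(24) = 1, the order of z divides 24 < 48; not primitive.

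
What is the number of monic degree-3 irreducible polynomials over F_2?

Gauss's count: N_{2}(3) = (1/3) Σ_{d|3} μ(3/d)·2^d.
Divisors of 3: 1, 3; μ(3/d) for each: -1, 1.
Σ = − 2^1 + 2^3 = 6.
N = 6/3 = 2.

2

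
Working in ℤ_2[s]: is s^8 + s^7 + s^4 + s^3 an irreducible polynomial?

No

Write m(s) = s^8 + s^7 + s^4 + s^3.
Check for roots in ℤ_2: m(0) = 0 → root; m(1) = 0 → root.
m(0) = 0, so (s) divides m(s); m is reducible.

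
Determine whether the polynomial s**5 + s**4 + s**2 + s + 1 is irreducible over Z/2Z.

Yes

Write m(s) = s**5 + s**4 + s**2 + s + 1.
Check for roots in Z/2Z: m(0) = 1; m(1) = 1.
No roots, so no linear factors.
Monic irreducibles of degree 2 over GF(2): s**2 + s + 1.
None of them divide m (all give nonzero remainder).
No irreducible factor of degree ≤ 2 exists, so m is irreducible over GF(2).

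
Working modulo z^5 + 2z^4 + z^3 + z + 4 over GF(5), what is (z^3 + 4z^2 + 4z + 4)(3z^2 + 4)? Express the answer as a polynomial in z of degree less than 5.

Multiply in GF(5)[z]: (z^3 + 4z^2 + 4z + 4)·(3z^2 + 4) = 3z^5 + 2z^4 + z^3 + 3z^2 + z + 1.
Reduce using z^5 ≡ 3z^4 + 4z^3 + 4z + 1 (mod z^5 + 2z^4 + z^3 + z + 4).
Reduced: z^4 + 3z^3 + 3z^2 + 3z + 4.

z^4 + 3z^3 + 3z^2 + 3z + 4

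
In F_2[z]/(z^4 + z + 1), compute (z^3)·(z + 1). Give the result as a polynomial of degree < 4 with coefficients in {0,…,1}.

Multiply in F_2[z]: (z^3)·(z + 1) = z^4 + z^3.
Reduce using z^4 ≡ z + 1 (mod z^4 + z + 1).
Reduced: z^3 + z + 1.

z^3 + z + 1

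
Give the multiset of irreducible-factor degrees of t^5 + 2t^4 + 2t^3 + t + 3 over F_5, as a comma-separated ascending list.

Write f(t) = t^5 + 2t^4 + 2t^3 + t + 3.
Roots in F_5: f(0) = 3; f(1) = 4; f(2) = 0 → root; f(3) = 0 → root; f(4) = 1.
Linear factors from roots: (t + 3), (t + 2).
Complete factorization: f(t) = (t + 2)·(t + 3)·(t^3 + 2t^2 + t + 3).
Factor degrees with multiplicity: 1 + 1 + 3 = 5.

1, 1, 3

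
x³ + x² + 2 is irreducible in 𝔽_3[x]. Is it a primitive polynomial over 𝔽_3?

No

Write f(x) = x³ + x² + 2.
|GF(3^3)^×| = 3^3 − 1 = 26. Prime factorization: 26 = 2·13.
f is primitive ⇔ x has order 26 in GF(3)[x]/(f), i.e. x^(26/q) ≠ 1 for each prime q | 26.
x^(13) mod f = 1
x^(2) mod f = x².
Since x^(13) = 1, the order of x divides 13 < 26; not primitive.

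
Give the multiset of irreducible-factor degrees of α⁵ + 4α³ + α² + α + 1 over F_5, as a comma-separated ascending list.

Write f(α) = α⁵ + 4α³ + α² + α + 1.
Roots in F_5: f(0) = 1; f(1) = 3; f(2) = 1; f(3) = 4; f(4) = 1.
Complete factorization: f(α) = (α⁵ + 4α³ + α² + α + 1).
Factor degrees with multiplicity: 5 = 5.

5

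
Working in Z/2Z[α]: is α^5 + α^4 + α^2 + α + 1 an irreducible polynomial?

Yes

Write g(α) = α^5 + α^4 + α^2 + α + 1.
Check for roots in Z/2Z: g(0) = 1; g(1) = 1.
No roots, so no linear factors.
Monic irreducibles of degree 2 over GF(2): α^2 + α + 1.
None of them divide g (all give nonzero remainder).
No irreducible factor of degree ≤ 2 exists, so g is irreducible over GF(2).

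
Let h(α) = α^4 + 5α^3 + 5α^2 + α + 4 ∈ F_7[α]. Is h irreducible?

Check for roots in F_7: h(0) = 4; h(1) = 2; h(2) = 5; h(3) = 2; h(4) = 6; h(5) = 5; h(6) = 4.
No roots, so no linear factors.
Degree-2 irreducible divisors: test the 21 monic irreducibles of degree 2 over GF(7).
None of them divide h (all give nonzero remainder).
No irreducible factor of degree ≤ 2 exists, so h is irreducible over GF(7).

Yes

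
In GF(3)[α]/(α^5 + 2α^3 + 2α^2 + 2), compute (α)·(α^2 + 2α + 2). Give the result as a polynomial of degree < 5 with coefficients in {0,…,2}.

α^3 + 2α^2 + 2α

Multiply in GF(3)[α]: (α)·(α^2 + 2α + 2) = α^3 + 2α^2 + 2α.
Reduced: α^3 + 2α^2 + 2α.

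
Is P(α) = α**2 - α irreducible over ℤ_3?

Check for roots in ℤ_3: P(0) = 0 → root; P(1) = 0 → root; P(2) = 2.
P(0) = 0, so (α) divides P(α); P is reducible.

No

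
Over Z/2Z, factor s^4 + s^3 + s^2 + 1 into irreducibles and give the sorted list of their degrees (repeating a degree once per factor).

Write f(s) = s^4 + s^3 + s^2 + 1.
Roots in Z/2Z: f(0) = 1; f(1) = 0 → root.
Linear factors from roots: (s + 1).
Complete factorization: f(s) = (s + 1)·(s^3 + s + 1).
Factor degrees with multiplicity: 1 + 3 = 4.

1, 3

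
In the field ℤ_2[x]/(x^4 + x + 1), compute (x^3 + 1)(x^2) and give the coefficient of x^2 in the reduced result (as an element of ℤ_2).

Multiply in ℤ_2[x]: (x^3 + 1)·(x^2) = x^5 + x^2.
Reduce using x^4 ≡ x + 1 (mod x^4 + x + 1).
Reduced: x.

0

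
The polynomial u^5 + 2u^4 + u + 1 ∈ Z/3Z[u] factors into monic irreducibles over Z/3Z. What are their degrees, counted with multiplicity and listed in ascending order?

5

Write h(u) = u^5 + 2u^4 + u + 1.
Roots in Z/3Z: h(0) = 1; h(1) = 2; h(2) = 1.
Complete factorization: h(u) = (u^5 + 2u^4 + u + 1).
Factor degrees with multiplicity: 5 = 5.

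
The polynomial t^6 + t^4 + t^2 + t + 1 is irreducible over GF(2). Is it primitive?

Write f(t) = t^6 + t^4 + t^2 + t + 1.
|GF(2^6)^×| = 2^6 − 1 = 63. Prime factorization: 63 = 3^2·7.
f is primitive ⇔ t has order 63 in GF(2)[t]/(f), i.e. t^(63/q) ≠ 1 for each prime q | 63.
t^(21) mod f = 1
t^(9) mod f = t^4 + t^2 + t.
Since t^(21) = 1, the order of t divides 21 < 63; not primitive.

No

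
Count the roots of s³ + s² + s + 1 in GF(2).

1

Write f(s) = s³ + s² + s + 1.
Evaluate at each of the 2 elements of GF(2):
f(0) = 1; f(1) = 0 → root.
Roots: {1}.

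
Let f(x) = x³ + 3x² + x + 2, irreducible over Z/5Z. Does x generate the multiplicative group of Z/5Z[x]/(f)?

|GF(5^3)^×| = 5^3 − 1 = 124. Prime factorization: 124 = 2^2·31.
f is primitive ⇔ x has order 124 in GF(5)[x]/(f), i.e. x^(124/q) ≠ 1 for each prime q | 124.
x^(62) mod f = 4.
x^(4) mod f = 3x² + x + 1.
None equal 1, so x has full order 124; f is primitive.

Yes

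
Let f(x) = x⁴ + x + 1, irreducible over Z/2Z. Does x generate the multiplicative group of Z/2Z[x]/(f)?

|GF(2^4)^×| = 2^4 − 1 = 15. Prime factorization: 15 = 3·5.
f is primitive ⇔ x has order 15 in GF(2)[x]/(f), i.e. x^(15/q) ≠ 1 for each prime q | 15.
x^(5) mod f = x² + x.
x^(3) mod f = x³.
None equal 1, so x has full order 15; f is primitive.

Yes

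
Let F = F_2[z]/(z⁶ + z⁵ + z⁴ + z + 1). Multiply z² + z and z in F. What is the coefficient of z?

Multiply in F_2[z]: (z² + z)·(z) = z³ + z².
Reduced: z³ + z².

0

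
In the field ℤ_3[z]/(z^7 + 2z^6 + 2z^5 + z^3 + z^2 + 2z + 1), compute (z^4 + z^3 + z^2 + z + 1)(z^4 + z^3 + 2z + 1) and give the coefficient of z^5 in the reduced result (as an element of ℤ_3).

Multiply in ℤ_3[z]: (z^4 + z^3 + z^2 + z + 1)·(z^4 + z^3 + 2z + 1) = z^8 + 2z^7 + 2z^6 + z^5 + 2z^4 + z^3 + 1.
Reduce using z^7 ≡ z^6 + z^5 + 2z^3 + 2z^2 + z + 2 (mod z^7 + 2z^6 + 2z^5 + z^3 + z^2 + 2z + 1).
Reduced: z^5 + z^4 + z^2 + 2z + 1.

1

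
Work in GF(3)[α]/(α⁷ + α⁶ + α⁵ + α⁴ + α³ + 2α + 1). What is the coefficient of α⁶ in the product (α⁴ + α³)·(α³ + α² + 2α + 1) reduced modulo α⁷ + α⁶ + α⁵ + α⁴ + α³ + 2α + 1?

1

Multiply in GF(3)[α]: (α⁴ + α³)·(α³ + α² + 2α + 1) = α⁷ + 2α⁶ + α³.
Reduce using α⁷ ≡ 2α⁶ + 2α⁵ + 2α⁴ + 2α³ + α + 2 (mod α⁷ + α⁶ + α⁵ + α⁴ + α³ + 2α + 1).
Reduced: α⁶ + 2α⁵ + 2α⁴ + α + 2.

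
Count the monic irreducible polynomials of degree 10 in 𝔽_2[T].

Gauss's count: N_{2}(10) = (1/10) Σ_{d|10} μ(10/d)·2^d.
Divisors of 10: 1, 2, 5, 10; μ(10/d) for each: 1, -1, -1, 1.
Σ = 2^1 − 2^2 − 2^5 + 2^10 = 990.
N = 990/10 = 99.

99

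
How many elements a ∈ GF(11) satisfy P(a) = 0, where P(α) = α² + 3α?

Evaluate at each of the 11 elements of GF(11):
P(0) = 0 → root; P(1) = 4; P(2) = 10; P(3) = 7; P(4) = 6; P(5) = 7; P(6) = 10; P(7) = 4; P(8) = 0 → root; P(9) = 9; P(10) = 9.
Roots: {0, 8}.

2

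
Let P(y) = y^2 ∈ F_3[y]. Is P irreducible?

Check for roots in F_3: P(0) = 0 → root; P(1) = 1; P(2) = 1.
P(0) = 0, so (y) divides P(y); P is reducible.

No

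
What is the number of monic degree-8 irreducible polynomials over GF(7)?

Gauss's count: N_{7}(8) = (1/8) Σ_{d|8} μ(8/d)·7^d.
Divisors of 8: 1, 2, 4, 8; μ(8/d) for each: 0, 0, -1, 1.
Σ = − 7^4 + 7^8 = 5762400.
N = 5762400/8 = 720300.

720300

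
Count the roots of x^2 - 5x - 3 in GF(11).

2

Write P(x) = x^2 - 5x - 3.
Evaluate at each of the 11 elements of GF(11):
P(0) = 8; P(1) = 4; P(2) = 2; P(3) = 2; P(4) = 4; P(5) = 8; P(6) = 3; P(7) = 0 → root; P(8) = 10; P(9) = 0 → root; P(10) = 3.
Roots: {7, 9}.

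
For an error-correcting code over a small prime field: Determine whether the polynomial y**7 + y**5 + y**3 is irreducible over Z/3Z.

No

Write f(y) = y**7 + y**5 + y**3.
Check for roots in Z/3Z: f(0) = 0 → root; f(1) = 0 → root; f(2) = 0 → root.
f(0) = 0, so (y) divides f(y); f is reducible.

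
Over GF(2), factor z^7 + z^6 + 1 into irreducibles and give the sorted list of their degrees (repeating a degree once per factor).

Write g(z) = z^7 + z^6 + 1.
Roots in GF(2): g(0) = 1; g(1) = 1.
Complete factorization: g(z) = (z^7 + z^6 + 1).
Factor degrees with multiplicity: 7 = 7.

7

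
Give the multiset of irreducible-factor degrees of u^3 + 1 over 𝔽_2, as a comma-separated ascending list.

1, 2

Write g(u) = u^3 + 1.
Roots in 𝔽_2: g(0) = 1; g(1) = 0 → root.
Linear factors from roots: (u + 1).
Complete factorization: g(u) = (u + 1)·(u^2 + u + 1).
Factor degrees with multiplicity: 1 + 2 = 3.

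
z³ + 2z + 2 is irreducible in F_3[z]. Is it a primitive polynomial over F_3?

No

Write f(z) = z³ + 2z + 2.
|GF(3^3)^×| = 3^3 − 1 = 26. Prime factorization: 26 = 2·13.
f is primitive ⇔ z has order 26 in GF(3)[z]/(f), i.e. z^(26/q) ≠ 1 for each prime q | 26.
z^(13) mod f = 1
z^(2) mod f = z².
Since z^(13) = 1, the order of z divides 13 < 26; not primitive.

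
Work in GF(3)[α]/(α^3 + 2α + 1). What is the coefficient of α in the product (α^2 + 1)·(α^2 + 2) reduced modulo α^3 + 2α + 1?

2

Multiply in GF(3)[α]: (α^2 + 1)·(α^2 + 2) = α^4 + 2.
Reduce using α^3 ≡ α + 2 (mod α^3 + 2α + 1).
Reduced: α^2 + 2α + 2.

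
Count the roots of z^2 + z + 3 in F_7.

0

Write P(z) = z^2 + z + 3.
Evaluate at each of the 7 elements of F_7:
P(0) = 3; P(1) = 5; P(2) = 2; P(3) = 1; P(4) = 2; P(5) = 5; P(6) = 3.
No element is a root.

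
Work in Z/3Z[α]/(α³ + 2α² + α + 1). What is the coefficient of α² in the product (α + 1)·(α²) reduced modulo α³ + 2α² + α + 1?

Multiply in Z/3Z[α]: (α + 1)·(α²) = α³ + α².
Reduce using α³ ≡ α² + 2α + 2 (mod α³ + 2α² + α + 1).
Reduced: 2α² + 2α + 2.

2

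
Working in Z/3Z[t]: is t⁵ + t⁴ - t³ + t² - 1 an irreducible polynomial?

Yes

Write g(t) = t⁵ + t⁴ - t³ + t² - 1.
Check for roots in Z/3Z: g(0) = 2; g(1) = 1; g(2) = 1.
No roots, so no linear factors.
Monic irreducibles of degree 2 over GF(3): t² + 1, t² + t - 1, t² - t - 1.
None of them divide g (all give nonzero remainder).
No irreducible factor of degree ≤ 2 exists, so g is irreducible over GF(3).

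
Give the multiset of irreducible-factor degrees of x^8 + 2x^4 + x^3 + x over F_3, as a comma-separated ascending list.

1, 2, 2, 3

Write g(x) = x^8 + 2x^4 + x^3 + x.
Roots in F_3: g(0) = 0 → root; g(1) = 2; g(2) = 1.
Linear factors from roots: (x).
Complete factorization: g(x) = (x)·(x^2 + 1)·(x^2 + 2x + 2)·(x^3 + x^2 + x + 2).
Factor degrees with multiplicity: 1 + 2 + 2 + 3 = 8.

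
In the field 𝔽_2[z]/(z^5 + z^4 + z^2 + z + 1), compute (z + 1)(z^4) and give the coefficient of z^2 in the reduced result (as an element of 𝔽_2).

Multiply in 𝔽_2[z]: (z + 1)·(z^4) = z^5 + z^4.
Reduce using z^5 ≡ z^4 + z^2 + z + 1 (mod z^5 + z^4 + z^2 + z + 1).
Reduced: z^2 + z + 1.

1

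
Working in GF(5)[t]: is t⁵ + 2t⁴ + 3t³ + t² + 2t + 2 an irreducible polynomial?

No

Write h(t) = t⁵ + 2t⁴ + 3t³ + t² + 2t + 2.
Check for roots in GF(5): h(0) = 2; h(1) = 1; h(2) = 3; h(3) = 3; h(4) = 4.
No roots, so no linear factors.
Degree-2 irreducible divisors: test the 10 monic irreducibles of degree 2 over GF(5).
t² + 2t + 4 divides h: h(t) = (t² + 2t + 4)·(t³ + 4t + 3).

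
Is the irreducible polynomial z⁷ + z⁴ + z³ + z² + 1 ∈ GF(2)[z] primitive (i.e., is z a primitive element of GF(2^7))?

Write f(z) = z⁷ + z⁴ + z³ + z² + 1.
|GF(2^7)^×| = 2^7 − 1 = 127. Prime factorization: 127 = 127.
f is primitive ⇔ z has order 127 in GF(2)[z]/(f), i.e. z^(127/q) ≠ 1 for each prime q | 127.
z^(1) mod f = z.
None equal 1, so z has full order 127; f is primitive.

Yes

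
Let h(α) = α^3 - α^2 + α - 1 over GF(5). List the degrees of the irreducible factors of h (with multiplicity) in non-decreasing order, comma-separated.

Roots in GF(5): h(0) = 4; h(1) = 0 → root; h(2) = 0 → root; h(3) = 0 → root; h(4) = 1.
Linear factors from roots: (α - 1), (α - 2), (α + 2).
Complete factorization: h(α) = (α + 2)·(α - 2)·(α - 1).
Factor degrees with multiplicity: 1 + 1 + 1 = 3.

1, 1, 1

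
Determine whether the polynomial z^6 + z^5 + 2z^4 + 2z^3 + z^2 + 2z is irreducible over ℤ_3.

Write g(z) = z^6 + z^5 + 2z^4 + 2z^3 + z^2 + 2z.
Check for roots in ℤ_3: g(0) = 0 → root; g(1) = 0 → root; g(2) = 2.
g(0) = 0, so (z) divides g(z); g is reducible.

No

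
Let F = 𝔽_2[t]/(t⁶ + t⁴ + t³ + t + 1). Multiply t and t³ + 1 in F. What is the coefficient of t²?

0

Multiply in 𝔽_2[t]: (t)·(t³ + 1) = t⁴ + t.
Reduced: t⁴ + t.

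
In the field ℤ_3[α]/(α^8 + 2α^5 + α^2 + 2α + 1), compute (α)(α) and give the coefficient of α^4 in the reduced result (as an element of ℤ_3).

0

Multiply in ℤ_3[α]: (α)·(α) = α^2.
Reduced: α^2.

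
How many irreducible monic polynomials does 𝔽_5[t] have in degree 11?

Gauss's count: N_{5}(11) = (1/11) Σ_{d|11} μ(11/d)·5^d.
Divisors of 11: 1, 11; μ(11/d) for each: -1, 1.
Σ = − 5^1 + 5^11 = 48828120.
N = 48828120/11 = 4438920.

4438920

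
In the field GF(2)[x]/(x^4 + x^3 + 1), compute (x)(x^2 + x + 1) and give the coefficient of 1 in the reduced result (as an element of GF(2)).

0

Multiply in GF(2)[x]: (x)·(x^2 + x + 1) = x^3 + x^2 + x.
Reduced: x^3 + x^2 + x.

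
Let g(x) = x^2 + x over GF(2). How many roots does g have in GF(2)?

Evaluate at each of the 2 elements of GF(2):
g(0) = 0 → root; g(1) = 0 → root.
Roots: {0, 1}.

2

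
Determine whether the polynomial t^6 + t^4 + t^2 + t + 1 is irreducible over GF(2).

Write h(t) = t^6 + t^4 + t^2 + t + 1.
Check for roots in GF(2): h(0) = 1; h(1) = 1.
No roots, so no linear factors.
Monic irreducibles of degree 2 over GF(2): t^2 + t + 1.
None of them divide h (all give nonzero remainder).
Monic irreducibles of degree 3 over GF(2): t^3 + t + 1, t^3 + t^2 + 1.
None of them divide h (all give nonzero remainder).
No irreducible factor of degree ≤ 3 exists, so h is irreducible over GF(2).

Yes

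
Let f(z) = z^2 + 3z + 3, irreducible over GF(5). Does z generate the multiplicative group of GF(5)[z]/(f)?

Yes

|GF(5^2)^×| = 5^2 − 1 = 24. Prime factorization: 24 = 2^3·3.
f is primitive ⇔ z has order 24 in GF(5)[z]/(f), i.e. z^(24/q) ≠ 1 for each prime q | 24.
z^(12) mod f = 4.
z^(8) mod f = z + 1.
None equal 1, so z has full order 24; f is primitive.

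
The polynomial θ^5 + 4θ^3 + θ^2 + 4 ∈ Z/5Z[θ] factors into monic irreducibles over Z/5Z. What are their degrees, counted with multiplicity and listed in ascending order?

Write f(θ) = θ^5 + 4θ^3 + θ^2 + 4.
Roots in Z/5Z: f(0) = 4; f(1) = 0 → root; f(2) = 2; f(3) = 4; f(4) = 0 → root.
Linear factors from roots: (θ + 4), (θ + 1).
Complete factorization: f(θ) = (θ + 4)·(θ + 1)^2·(θ^2 + 4θ + 1).
Factor degrees with multiplicity: 1 + 1 + 1 + 2 = 5.

1, 1, 1, 2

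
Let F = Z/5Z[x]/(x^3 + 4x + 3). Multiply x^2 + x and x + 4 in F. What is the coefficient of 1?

2

Multiply in Z/5Z[x]: (x^2 + x)·(x + 4) = x^3 + 4x.
Reduce using x^3 ≡ x + 2 (mod x^3 + 4x + 3).
Reduced: 2.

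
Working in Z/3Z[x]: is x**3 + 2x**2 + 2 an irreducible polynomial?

Write h(x) = x**3 + 2x**2 + 2.
Check for roots in Z/3Z: h(0) = 2; h(1) = 2; h(2) = 0 → root.
h(2) = 0, so (x − 2) divides h(x); h is reducible.

No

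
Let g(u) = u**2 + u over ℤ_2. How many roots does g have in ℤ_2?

Evaluate at each of the 2 elements of ℤ_2:
g(0) = 0 → root; g(1) = 0 → root.
Roots: {0, 1}.

2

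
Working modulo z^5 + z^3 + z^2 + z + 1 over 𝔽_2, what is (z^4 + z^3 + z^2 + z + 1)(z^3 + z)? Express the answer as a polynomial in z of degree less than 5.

Multiply in 𝔽_2[z]: (z^4 + z^3 + z^2 + z + 1)·(z^3 + z) = z^7 + z^6 + z^2 + z.
Reduce using z^5 ≡ z^3 + z^2 + z + 1 (mod z^5 + z^3 + z^2 + z + 1).
Reduced: z^3 + z + 1.

z^3 + z + 1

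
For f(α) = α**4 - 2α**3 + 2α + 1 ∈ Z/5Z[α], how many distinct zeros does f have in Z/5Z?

Evaluate at each of the 5 elements of Z/5Z:
f(0) = 1; f(1) = 2; f(2) = 0 → root; f(3) = 4; f(4) = 2.
Roots: {2}.

1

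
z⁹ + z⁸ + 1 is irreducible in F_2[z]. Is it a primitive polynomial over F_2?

No

Write f(z) = z⁹ + z⁸ + 1.
|GF(2^9)^×| = 2^9 − 1 = 511. Prime factorization: 511 = 7·73.
f is primitive ⇔ z has order 511 in GF(2)[z]/(f), i.e. z^(511/q) ≠ 1 for each prime q | 511.
z^(73) mod f = 1
z^(7) mod f = z⁷.
Since z^(73) = 1, the order of z divides 73 < 511; not primitive.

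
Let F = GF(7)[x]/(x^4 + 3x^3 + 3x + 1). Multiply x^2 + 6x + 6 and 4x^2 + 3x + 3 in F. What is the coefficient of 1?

Multiply in GF(7)[x]: (x^2 + 6x + 6)·(4x^2 + 3x + 3) = 4x^4 + 6x^3 + 3x^2 + x + 4.
Reduce using x^4 ≡ 4x^3 + 4x + 6 (mod x^4 + 3x^3 + 3x + 1).
Reduced: x^3 + 3x^2 + 3x.

0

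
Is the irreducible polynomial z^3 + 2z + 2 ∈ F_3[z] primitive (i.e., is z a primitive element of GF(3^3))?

Write f(z) = z^3 + 2z + 2.
|GF(3^3)^×| = 3^3 − 1 = 26. Prime factorization: 26 = 2·13.
f is primitive ⇔ z has order 26 in GF(3)[z]/(f), i.e. z^(26/q) ≠ 1 for each prime q | 26.
z^(13) mod f = 1
z^(2) mod f = z^2.
Since z^(13) = 1, the order of z divides 13 < 26; not primitive.

No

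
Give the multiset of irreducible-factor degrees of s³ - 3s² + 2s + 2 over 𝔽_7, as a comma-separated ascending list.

3

Write g(s) = s³ - 3s² + 2s + 2.
Complete factorization: g(s) = (s³ - 3s² + 2s + 2).
Factor degrees with multiplicity: 3 = 3.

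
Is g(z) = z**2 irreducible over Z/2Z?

No

Check for roots in Z/2Z: g(0) = 0 → root; g(1) = 1.
g(0) = 0, so (z) divides g(z); g is reducible.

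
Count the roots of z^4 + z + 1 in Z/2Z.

Write g(z) = z^4 + z + 1.
Evaluate at each of the 2 elements of Z/2Z:
g(0) = 1; g(1) = 1.
No element is a root.

0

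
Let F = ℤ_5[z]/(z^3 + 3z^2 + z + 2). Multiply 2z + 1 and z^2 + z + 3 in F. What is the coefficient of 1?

4

Multiply in ℤ_5[z]: (2z + 1)·(z^2 + z + 3) = 2z^3 + 3z^2 + 2z + 3.
Reduce using z^3 ≡ 2z^2 + 4z + 3 (mod z^3 + 3z^2 + z + 2).
Reduced: 2z^2 + 4.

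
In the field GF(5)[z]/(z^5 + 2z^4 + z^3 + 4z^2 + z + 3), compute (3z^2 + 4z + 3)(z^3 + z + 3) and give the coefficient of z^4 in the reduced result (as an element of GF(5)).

3

Multiply in GF(5)[z]: (3z^2 + 4z + 3)·(z^3 + z + 3) = 3z^5 + 4z^4 + z^3 + 3z^2 + 4.
Reduce using z^5 ≡ 3z^4 + 4z^3 + z^2 + 4z + 2 (mod z^5 + 2z^4 + z^3 + 4z^2 + z + 3).
Reduced: 3z^4 + 3z^3 + z^2 + 2z.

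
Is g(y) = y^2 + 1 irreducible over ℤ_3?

Check for roots in ℤ_3: g(0) = 1; g(1) = 2; g(2) = 2.
No roots. A degree-2 polynomial over a field with no linear factor is irreducible.

Yes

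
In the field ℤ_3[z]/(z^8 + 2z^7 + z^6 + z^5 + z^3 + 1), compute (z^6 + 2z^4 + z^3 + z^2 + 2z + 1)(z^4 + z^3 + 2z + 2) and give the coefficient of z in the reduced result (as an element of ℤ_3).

Multiply in ℤ_3[z]: (z^6 + 2z^4 + z^3 + z^2 + 2z + 1)·(z^4 + z^3 + 2z + 2) = z^10 + z^9 + 2z^8 + 2z^7 + z^6 + z^5 + 2z^3 + 2.
Reduce using z^8 ≡ z^7 + 2z^6 + 2z^5 + 2z^3 + 2 (mod z^8 + 2z^7 + z^6 + z^5 + z^3 + 1).
Reduced: 2z^7 + 2z^6 + z^4 + 2z^3 + 2z^2 + z + 2.

1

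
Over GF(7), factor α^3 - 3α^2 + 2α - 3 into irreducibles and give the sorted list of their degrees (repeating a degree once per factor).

Write g(α) = α^3 - 3α^2 + 2α - 3.
Linear factors from roots: (α + 3).
Complete factorization: g(α) = (α + 3)·(α^2 + α - 1).
Factor degrees with multiplicity: 1 + 2 = 3.

1, 2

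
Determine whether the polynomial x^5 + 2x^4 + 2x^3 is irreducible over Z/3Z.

Write h(x) = x^5 + 2x^4 + 2x^3.
Check for roots in Z/3Z: h(0) = 0 → root; h(1) = 2; h(2) = 2.
h(0) = 0, so (x) divides h(x); h is reducible.

No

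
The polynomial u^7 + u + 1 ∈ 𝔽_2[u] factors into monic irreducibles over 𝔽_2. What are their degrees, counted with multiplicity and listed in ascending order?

Write h(u) = u^7 + u + 1.
Roots in 𝔽_2: h(0) = 1; h(1) = 1.
Complete factorization: h(u) = (u^7 + u + 1).
Factor degrees with multiplicity: 7 = 7.

7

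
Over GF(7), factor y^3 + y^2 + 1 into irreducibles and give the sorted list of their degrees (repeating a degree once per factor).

3

Write f(y) = y^3 + y^2 + 1.
Complete factorization: f(y) = (y^3 + y^2 + 1).
Factor degrees with multiplicity: 3 = 3.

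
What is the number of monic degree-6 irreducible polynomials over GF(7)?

19544

Gauss's count: N_{7}(6) = (1/6) Σ_{d|6} μ(6/d)·7^d.
Divisors of 6: 1, 2, 3, 6; μ(6/d) for each: 1, -1, -1, 1.
Σ = 7^1 − 7^2 − 7^3 + 7^6 = 117264.
N = 117264/6 = 19544.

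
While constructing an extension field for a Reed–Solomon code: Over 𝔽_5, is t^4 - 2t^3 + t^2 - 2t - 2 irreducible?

Yes

Write m(t) = t^4 - 2t^3 + t^2 - 2t - 2.
Check for roots in 𝔽_5: m(0) = 3; m(1) = 1; m(2) = 3; m(3) = 3; m(4) = 4.
No roots, so no linear factors.
Degree-2 irreducible divisors: test the 10 monic irreducibles of degree 2 over GF(5).
None of them divide m (all give nonzero remainder).
No irreducible factor of degree ≤ 2 exists, so m is irreducible over GF(5).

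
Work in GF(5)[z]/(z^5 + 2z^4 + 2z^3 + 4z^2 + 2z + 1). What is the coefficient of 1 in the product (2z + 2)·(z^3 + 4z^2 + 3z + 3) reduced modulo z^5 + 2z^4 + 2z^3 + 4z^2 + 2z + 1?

Multiply in GF(5)[z]: (2z + 2)·(z^3 + 4z^2 + 3z + 3) = 2z^4 + 4z^2 + 2z + 1.
Reduced: 2z^4 + 4z^2 + 2z + 1.

1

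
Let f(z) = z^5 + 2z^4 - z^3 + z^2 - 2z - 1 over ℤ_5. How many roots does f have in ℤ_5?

Evaluate at each of the 5 elements of ℤ_5:
f(0) = 4; f(1) = 0 → root; f(2) = 0 → root; f(3) = 0 → root; f(4) = 4.
Roots: {1, 2, 3}.

3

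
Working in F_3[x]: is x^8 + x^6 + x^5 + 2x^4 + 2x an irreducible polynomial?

No

Write g(x) = x^8 + x^6 + x^5 + 2x^4 + 2x.
Check for roots in F_3: g(0) = 0 → root; g(1) = 1; g(2) = 1.
g(0) = 0, so (x) divides g(x); g is reducible.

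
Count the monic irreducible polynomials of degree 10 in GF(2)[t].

99

The number of monic irreducibles of degree 10 over GF(2) is (1/10)·Σ_{d∣10} μ(10/d) 2^d.
Divisors of 10: 1, 2, 5, 10; μ(10/d) for each: 1, -1, -1, 1.
Σ = 2^1 − 2^2 − 2^5 + 2^10 = 990.
N = 990/10 = 99.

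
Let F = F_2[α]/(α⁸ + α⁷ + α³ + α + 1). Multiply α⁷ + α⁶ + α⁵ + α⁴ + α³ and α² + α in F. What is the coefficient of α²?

1

Multiply in F_2[α]: (α⁷ + α⁶ + α⁵ + α⁴ + α³)·(α² + α) = α⁹ + α⁴.
Reduce using α⁸ ≡ α⁷ + α³ + α + 1 (mod α⁸ + α⁷ + α³ + α + 1).
Reduced: α⁷ + α³ + α² + 1.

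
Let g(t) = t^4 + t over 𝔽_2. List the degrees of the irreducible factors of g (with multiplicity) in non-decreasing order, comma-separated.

1, 1, 2

Roots in 𝔽_2: g(0) = 0 → root; g(1) = 0 → root.
Linear factors from roots: (t), (t + 1).
Complete factorization: g(t) = (t)·(t + 1)·(t^2 + t + 1).
Factor degrees with multiplicity: 1 + 1 + 2 = 4.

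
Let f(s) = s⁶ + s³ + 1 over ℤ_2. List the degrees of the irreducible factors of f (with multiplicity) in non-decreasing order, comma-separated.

Roots in ℤ_2: f(0) = 1; f(1) = 1.
Complete factorization: f(s) = (s⁶ + s³ + 1).
Factor degrees with multiplicity: 6 = 6.

6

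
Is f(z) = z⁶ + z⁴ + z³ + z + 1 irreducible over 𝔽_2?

Yes

Check for roots in 𝔽_2: f(0) = 1; f(1) = 1.
No roots, so no linear factors.
Monic irreducibles of degree 2 over GF(2): z² + z + 1.
None of them divide f (all give nonzero remainder).
Monic irreducibles of degree 3 over GF(2): z³ + z + 1, z³ + z² + 1.
None of them divide f (all give nonzero remainder).
No irreducible factor of degree ≤ 3 exists, so f is irreducible over GF(2).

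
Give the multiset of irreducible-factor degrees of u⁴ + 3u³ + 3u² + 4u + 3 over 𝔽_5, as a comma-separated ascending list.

Write g(u) = u⁴ + 3u³ + 3u² + 4u + 3.
Roots in 𝔽_5: g(0) = 3; g(1) = 4; g(2) = 3; g(3) = 4; g(4) = 0 → root.
Linear factors from roots: (u + 1).
Complete factorization: g(u) = (u + 1)·(u³ + 2u² + u + 3).
Factor degrees with multiplicity: 1 + 3 = 4.

1, 3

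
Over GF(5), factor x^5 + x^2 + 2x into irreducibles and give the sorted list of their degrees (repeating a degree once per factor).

Write g(x) = x^5 + x^2 + 2x.
Roots in GF(5): g(0) = 0 → root; g(1) = 4; g(2) = 0 → root; g(3) = 3; g(4) = 3.
Linear factors from roots: (x), (x - 2).
Complete factorization: g(x) = (x)·(x - 2)·(x^3 + 2x^2 - x - 1).
Factor degrees with multiplicity: 1 + 1 + 3 = 5.

1, 1, 3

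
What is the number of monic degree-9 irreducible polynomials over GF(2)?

x^(2^9) − x is the product of all monic irreducibles of degree dividing 9; Möbius inversion gives N = (1/9) Σ μ(9/d)·2^d.
Divisors of 9: 1, 3, 9; μ(9/d) for each: 0, -1, 1.
Σ = − 2^3 + 2^9 = 504.
N = 504/9 = 56.

56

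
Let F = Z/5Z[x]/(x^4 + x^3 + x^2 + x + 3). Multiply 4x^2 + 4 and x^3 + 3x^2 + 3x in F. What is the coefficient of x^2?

0

Multiply in Z/5Z[x]: (4x^2 + 4)·(x^3 + 3x^2 + 3x) = 4x^5 + 2x^4 + x^3 + 2x^2 + 2x.
Reduce using x^4 ≡ 4x^3 + 4x^2 + 4x + 2 (mod x^4 + x^3 + x^2 + x + 3).
Reduced: 4x^3 + 2x + 1.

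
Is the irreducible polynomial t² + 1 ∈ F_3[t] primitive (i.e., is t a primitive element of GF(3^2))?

Write f(t) = t² + 1.
|GF(3^2)^×| = 3^2 − 1 = 8. Prime factorization: 8 = 2^3.
f is primitive ⇔ t has order 8 in GF(3)[t]/(f), i.e. t^(8/q) ≠ 1 for each prime q | 8.
t^(4) mod f = 1
Since t^(4) = 1, the order of t divides 4 < 8; not primitive.

No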